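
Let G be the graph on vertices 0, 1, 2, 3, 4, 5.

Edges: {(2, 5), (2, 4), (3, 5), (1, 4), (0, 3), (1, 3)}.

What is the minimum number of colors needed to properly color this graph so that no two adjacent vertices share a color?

3

The cycle 2-5-3-1-4-2 has odd length 5, so it cannot be 2-colored; at least 3 colors are needed.
3 colors suffice: 0=b, 1=b, 2=a, 3=a, 4=c, 5=b. Each edge has distinct colors on its endpoints.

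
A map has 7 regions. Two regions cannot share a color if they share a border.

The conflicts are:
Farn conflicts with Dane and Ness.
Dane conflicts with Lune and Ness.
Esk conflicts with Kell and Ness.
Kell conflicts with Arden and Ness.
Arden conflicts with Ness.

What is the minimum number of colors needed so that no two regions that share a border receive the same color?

Esk, Kell, Ness are mutually in conflict, so at least 3 colors are needed.
3 colors suffice: Farn=3, Dane=2, Esk=3, Lune=1, Kell=2, Arden=3, Ness=1. No two conflicting regions share a color.

3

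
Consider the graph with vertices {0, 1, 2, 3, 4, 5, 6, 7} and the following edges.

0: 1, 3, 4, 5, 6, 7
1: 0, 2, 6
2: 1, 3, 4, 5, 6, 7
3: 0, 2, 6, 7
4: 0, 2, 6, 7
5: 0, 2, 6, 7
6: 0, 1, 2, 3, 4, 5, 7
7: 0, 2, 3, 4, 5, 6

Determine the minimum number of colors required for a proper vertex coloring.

0, 3, 6, 7 are pairwise adjacent (a clique of size 4), so at least 4 colors are needed.
A valid assignment using 4 colors: 0=b, 1=c, 2=b, 3=d, 4=d, 5=d, 6=a, 7=c. Each edge has distinct colors on its endpoints.

4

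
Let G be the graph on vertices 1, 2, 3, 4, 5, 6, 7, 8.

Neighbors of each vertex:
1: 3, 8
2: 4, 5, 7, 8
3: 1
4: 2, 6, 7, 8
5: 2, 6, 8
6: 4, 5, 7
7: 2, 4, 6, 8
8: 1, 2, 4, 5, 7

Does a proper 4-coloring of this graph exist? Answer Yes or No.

Yes

The chromatic number is 4. 2, 4, 7, 8 are pairwise adjacent (a clique of size 4), so at least 4 colors are needed.
A valid assignment using 4 colors: 1=b, 2=b, 3=a, 4=c, 5=c, 6=a, 7=d, 8=a.
That is already a proper 4-coloring.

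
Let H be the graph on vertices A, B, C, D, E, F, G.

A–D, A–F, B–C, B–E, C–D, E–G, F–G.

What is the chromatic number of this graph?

The cycle C-B-E-G-F-A-D-C has odd length 7, so it cannot be 2-colored; at least 3 colors are needed.
One proper 3-coloring: A=2, B=1, C=2, D=1, E=2, F=3, G=1. Every edge joins two different colors.

3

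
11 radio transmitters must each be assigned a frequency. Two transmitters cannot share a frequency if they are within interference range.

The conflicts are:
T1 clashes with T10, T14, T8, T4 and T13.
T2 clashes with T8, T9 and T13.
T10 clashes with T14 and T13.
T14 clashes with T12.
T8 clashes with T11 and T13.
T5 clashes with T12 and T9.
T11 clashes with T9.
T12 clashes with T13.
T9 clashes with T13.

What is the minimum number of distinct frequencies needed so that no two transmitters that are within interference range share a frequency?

3

T2, T9, T13 pairwise conflict, so at least 3 frequencies are needed.
Using 3 frequencies: T1=2, T2=2, T10=3, T14=1, T8=3, T5=1, T4=1, T11=1, T12=2, T9=3, T13=1. Each listed conflict is separated.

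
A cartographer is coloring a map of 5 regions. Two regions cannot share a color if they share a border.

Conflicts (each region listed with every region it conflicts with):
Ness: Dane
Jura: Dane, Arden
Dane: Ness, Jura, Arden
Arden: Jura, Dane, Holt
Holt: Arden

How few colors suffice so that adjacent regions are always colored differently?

3

Jura, Dane, Arden are mutually in conflict, so at least 3 colors are needed.
3 colors suffice: color 1 → {Ness, Arden}; color 2 → {Dane, Holt}; color 3 → {Jura}. Each listed conflict is separated.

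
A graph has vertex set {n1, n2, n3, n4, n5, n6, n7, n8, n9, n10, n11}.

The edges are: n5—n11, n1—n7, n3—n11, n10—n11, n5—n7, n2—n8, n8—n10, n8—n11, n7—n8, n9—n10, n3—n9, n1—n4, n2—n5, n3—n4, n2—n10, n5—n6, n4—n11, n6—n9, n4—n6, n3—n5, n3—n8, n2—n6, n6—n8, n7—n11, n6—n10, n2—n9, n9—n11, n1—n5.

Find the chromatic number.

4

n2, n6, n9, n10 are pairwise adjacent (a clique of size 4), so at least 4 colors are needed.
A valid assignment using 4 colors: n1=R, n2=G, n3=G, n4=B, n5=B, n6=R, n7=G, n8=B, n9=B, n10=Y, n11=R. No two adjacent vertices share a color.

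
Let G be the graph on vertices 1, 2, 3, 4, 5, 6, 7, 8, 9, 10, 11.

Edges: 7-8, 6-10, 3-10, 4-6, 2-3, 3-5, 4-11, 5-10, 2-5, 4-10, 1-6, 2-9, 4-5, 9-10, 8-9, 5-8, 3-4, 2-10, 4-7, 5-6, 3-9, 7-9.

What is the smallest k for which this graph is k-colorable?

4

4, 5, 6, 10 form a clique, so at least 4 colors are needed.
4 colors suffice: color red → {1, 2, 4, 8}; color blue → {5, 9, 11}; color green → {7, 10}; color yellow → {3, 6}. Each edge has distinct colors on its endpoints.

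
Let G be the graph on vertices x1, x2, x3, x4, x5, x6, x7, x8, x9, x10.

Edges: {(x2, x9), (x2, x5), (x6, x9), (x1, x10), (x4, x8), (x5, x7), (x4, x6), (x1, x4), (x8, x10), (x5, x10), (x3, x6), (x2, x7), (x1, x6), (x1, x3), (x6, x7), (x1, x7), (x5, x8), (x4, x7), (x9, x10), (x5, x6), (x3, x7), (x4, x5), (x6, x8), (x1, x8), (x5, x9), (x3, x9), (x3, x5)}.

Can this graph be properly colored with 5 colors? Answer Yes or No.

Yes

The chromatic number is 4. x1, x4, x6, x8 form a clique, so at least 4 colors are needed.
4 colors suffice: color 1 → {x1, x5}; color 2 → {x2, x6, x10}; color 3 → {x7, x8, x9}; color 4 → {x3, x4}.
Since 5 ≥ 4, a proper 5-coloring certainly exists.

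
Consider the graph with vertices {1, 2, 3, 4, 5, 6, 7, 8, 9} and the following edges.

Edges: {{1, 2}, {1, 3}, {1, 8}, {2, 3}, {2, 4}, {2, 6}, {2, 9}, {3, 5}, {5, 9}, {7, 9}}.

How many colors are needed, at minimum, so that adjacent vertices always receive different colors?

1, 2, 3 form a triangle, so at least 3 colors are needed.
3 colors suffice: color red → {2, 5, 7, 8}; color blue → {3, 4, 6, 9}; color green → {1}. Every edge joins two different colors.

3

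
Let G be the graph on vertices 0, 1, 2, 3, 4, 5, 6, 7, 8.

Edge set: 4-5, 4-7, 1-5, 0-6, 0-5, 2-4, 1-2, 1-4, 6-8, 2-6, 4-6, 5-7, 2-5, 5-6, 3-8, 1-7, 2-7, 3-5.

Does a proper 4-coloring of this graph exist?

1, 2, 4, 5, 7 form a clique, so at least 5 colors are needed.
So 4 colors are not enough.

No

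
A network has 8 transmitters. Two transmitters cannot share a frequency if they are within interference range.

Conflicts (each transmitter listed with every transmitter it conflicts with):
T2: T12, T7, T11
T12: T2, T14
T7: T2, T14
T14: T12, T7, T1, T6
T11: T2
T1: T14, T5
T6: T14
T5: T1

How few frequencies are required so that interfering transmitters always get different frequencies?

2

T2 and T11 conflict, so at least 2 frequencies are needed.
2 frequencies suffice: frequency 1 → {T2, T14, T5}; frequency 2 → {T12, T7, T11, T1, T6}. Each listed conflict is separated.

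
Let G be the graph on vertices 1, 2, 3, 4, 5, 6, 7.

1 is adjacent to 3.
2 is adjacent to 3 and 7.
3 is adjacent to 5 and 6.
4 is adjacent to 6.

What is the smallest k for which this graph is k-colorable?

2

3 and 6 are adjacent, so at least 2 colors are needed.
A valid assignment using 2 colors: 1=blue, 2=blue, 3=red, 4=red, 5=blue, 6=blue, 7=red. Each edge has distinct colors on its endpoints.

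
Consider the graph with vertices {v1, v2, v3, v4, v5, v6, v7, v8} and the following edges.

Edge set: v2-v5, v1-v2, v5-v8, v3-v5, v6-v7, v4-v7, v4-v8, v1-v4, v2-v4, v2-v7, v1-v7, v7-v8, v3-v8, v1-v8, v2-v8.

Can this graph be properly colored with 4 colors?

v1, v2, v4, v7, v8 are pairwise adjacent (a clique of size 5), so at least 5 colors are needed.
So 4 colors are not enough.

No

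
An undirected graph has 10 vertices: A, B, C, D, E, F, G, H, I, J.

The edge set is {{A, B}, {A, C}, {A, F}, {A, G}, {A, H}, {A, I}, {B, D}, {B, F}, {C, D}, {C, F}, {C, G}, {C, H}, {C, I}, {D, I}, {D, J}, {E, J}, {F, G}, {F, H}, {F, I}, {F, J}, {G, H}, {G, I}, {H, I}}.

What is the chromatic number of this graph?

A, C, F, G, H, I form a clique, so at least 6 colors are needed.
6 colors suffice: color 1 → {D, E, F}; color 2 → {A, J}; color 3 → {B, C}; color 4 → {I}; color 5 → {H}; color 6 → {G}. No two adjacent vertices share a color.

6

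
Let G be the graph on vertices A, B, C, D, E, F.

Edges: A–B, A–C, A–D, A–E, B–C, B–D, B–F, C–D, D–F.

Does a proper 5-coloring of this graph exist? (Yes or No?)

The chromatic number is 4. A, B, C, D form a clique, so at least 4 colors are needed.
A valid assignment using 4 colors: A=3, B=1, C=4, D=2, E=1, F=3.
Since 5 ≥ 4, a proper 5-coloring certainly exists.

Yes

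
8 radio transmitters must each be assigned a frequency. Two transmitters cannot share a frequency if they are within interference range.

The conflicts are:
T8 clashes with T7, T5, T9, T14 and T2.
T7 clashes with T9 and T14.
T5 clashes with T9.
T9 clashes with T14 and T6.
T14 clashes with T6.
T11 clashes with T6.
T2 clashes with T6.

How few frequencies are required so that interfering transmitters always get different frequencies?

4

T8, T7, T9, T14 pairwise conflict, so at least 4 frequencies are needed.
4 frequencies suffice: frequency 1 → {T9, T11, T2}; frequency 2 → {T8, T6}; frequency 3 → {T5, T14}; frequency 4 → {T7}. Every pair that conflicts lands in different frequencies.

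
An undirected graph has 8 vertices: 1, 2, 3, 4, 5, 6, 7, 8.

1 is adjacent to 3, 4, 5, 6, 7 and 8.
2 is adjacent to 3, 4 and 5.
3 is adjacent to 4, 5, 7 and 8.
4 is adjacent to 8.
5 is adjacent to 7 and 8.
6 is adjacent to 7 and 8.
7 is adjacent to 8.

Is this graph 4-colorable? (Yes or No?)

1, 3, 5, 7, 8 are pairwise adjacent (a clique of size 5), so at least 5 colors are needed.
So 4 colors are not enough.

No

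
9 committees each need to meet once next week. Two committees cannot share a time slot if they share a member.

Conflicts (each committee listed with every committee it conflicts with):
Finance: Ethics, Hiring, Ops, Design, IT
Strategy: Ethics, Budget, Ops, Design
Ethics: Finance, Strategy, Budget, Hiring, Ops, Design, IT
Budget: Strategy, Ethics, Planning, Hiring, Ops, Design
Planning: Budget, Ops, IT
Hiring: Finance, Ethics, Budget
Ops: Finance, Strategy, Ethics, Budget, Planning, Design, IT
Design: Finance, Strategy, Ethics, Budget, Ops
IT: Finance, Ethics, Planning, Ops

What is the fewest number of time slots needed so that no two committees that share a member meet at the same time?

5

Strategy, Ethics, Budget, Ops, Design all conflict with each other, so at least 5 time slots are needed.
A valid assignment using 5 time slots: Finance=3, Strategy=5, Ethics=2, Budget=3, Planning=2, Hiring=1, Ops=1, Design=4, IT=4. Each listed conflict is separated.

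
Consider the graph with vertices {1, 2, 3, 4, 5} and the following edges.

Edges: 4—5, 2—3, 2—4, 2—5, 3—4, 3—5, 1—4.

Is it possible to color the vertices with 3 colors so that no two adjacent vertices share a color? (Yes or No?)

2, 3, 4, 5 are mutually adjacent (a clique of size 4), so at least 4 colors are needed.
So 3 colors are not enough.

No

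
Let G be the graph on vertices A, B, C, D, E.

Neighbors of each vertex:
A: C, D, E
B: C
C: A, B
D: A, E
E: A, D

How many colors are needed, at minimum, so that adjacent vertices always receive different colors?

3

A, D, E are mutually adjacent, so at least 3 colors are needed.
3 colors suffice: A=1, B=1, C=2, D=2, E=3. Each edge has distinct colors on its endpoints.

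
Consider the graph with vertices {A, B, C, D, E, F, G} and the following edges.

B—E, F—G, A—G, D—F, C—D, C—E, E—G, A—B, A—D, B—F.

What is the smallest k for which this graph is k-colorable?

3

The cycle C-D-A-B-E-C has odd length 5, so it cannot be 2-colored; at least 3 colors are needed.
3 colors suffice: color red → {A, E, F}; color blue → {B, D, G}; color green → {C}. Every edge joins two different colors.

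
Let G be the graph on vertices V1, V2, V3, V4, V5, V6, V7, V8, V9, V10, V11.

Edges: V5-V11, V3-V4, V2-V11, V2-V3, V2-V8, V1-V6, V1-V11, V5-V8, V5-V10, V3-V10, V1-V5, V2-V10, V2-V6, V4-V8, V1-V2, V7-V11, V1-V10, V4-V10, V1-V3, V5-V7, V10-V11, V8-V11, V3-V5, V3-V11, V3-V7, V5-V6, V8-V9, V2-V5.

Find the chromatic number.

V1, V2, V3, V5, V10, V11 are pairwise adjacent (a clique of size 6), so at least 6 colors are needed.
One proper 6-coloring: V1=5, V2=3, V3=4, V4=1, V5=1, V6=2, V7=3, V8=4, V9=1, V10=6, V11=2. Every edge joins two different colors.

6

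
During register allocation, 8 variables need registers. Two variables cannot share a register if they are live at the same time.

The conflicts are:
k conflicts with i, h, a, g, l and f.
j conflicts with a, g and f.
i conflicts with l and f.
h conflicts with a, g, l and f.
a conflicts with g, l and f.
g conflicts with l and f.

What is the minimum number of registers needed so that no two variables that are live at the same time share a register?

k, h, a, g, l pairwise conflict, so at least 5 registers are needed.
A valid assignment using 5 registers: k=2, j=2, i=1, h=5, a=3, g=1, l=4, f=4. No two conflicting variables share a register.

5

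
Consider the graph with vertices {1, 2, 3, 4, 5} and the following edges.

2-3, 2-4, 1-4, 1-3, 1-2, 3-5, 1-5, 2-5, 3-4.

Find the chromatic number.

4

1, 2, 3, 5 are mutually adjacent (a clique of size 4), so at least 4 colors are needed.
4 colors suffice: color a → {2}; color b → {3}; color c → {1}; color d → {4, 5}. Each edge has distinct colors on its endpoints.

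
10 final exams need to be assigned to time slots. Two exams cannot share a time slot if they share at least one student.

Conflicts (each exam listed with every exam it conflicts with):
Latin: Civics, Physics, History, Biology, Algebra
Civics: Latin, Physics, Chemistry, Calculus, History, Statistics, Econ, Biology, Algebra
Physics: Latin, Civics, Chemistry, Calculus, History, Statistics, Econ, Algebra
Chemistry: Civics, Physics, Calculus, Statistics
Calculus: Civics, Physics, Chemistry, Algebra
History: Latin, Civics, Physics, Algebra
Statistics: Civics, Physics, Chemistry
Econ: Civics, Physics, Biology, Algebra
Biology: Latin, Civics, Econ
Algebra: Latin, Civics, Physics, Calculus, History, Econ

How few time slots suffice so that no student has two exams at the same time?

Latin, Civics, Physics, History, Algebra pairwise conflict, so at least 5 time slots are needed.
A valid assignment using 5 time slots: Latin=4, Civics=1, Physics=2, Chemistry=3, Calculus=4, History=5, Statistics=4, Econ=4, Biology=2, Algebra=3. Each listed conflict is separated.

5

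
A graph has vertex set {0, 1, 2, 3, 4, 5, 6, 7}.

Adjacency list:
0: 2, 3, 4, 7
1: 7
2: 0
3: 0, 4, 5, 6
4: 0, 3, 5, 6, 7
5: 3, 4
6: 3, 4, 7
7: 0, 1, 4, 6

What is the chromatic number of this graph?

4, 6, 7 form a triangle, so at least 3 colors are needed.
3 colors suffice: color a → {1, 2, 4}; color b → {3, 7}; color c → {0, 5, 6}. Every edge joins two different colors.

3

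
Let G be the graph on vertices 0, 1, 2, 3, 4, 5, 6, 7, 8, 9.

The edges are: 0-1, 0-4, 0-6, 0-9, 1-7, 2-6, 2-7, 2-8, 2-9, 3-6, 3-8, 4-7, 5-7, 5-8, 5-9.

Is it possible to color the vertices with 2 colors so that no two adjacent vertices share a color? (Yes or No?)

The cycle 4-0-6-2-7-4 has odd length 5, so it cannot be 2-colored; at least 3 colors are needed.
So 2 colors are not enough.

No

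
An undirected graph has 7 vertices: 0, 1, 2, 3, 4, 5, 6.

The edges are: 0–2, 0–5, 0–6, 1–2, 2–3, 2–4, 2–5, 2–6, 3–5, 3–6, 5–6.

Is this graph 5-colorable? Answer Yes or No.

Yes

The chromatic number is 4. 2, 3, 5, 6 are pairwise adjacent (a clique of size 4), so at least 4 colors are needed.
4 colors suffice: color red → {2}; color blue → {1, 4, 6}; color green → {5}; color yellow → {0, 3}.
Since 5 ≥ 4, a proper 5-coloring certainly exists.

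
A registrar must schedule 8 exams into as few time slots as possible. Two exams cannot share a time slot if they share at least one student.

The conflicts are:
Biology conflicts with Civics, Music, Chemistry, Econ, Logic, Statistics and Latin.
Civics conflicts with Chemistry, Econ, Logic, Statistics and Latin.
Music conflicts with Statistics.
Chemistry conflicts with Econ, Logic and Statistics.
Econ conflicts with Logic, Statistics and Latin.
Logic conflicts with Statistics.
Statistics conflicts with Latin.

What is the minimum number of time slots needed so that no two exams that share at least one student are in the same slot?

Biology, Civics, Chemistry, Econ, Logic, Statistics are mutually in conflict, so at least 6 time slots are needed.
6 time slots suffice: time slot 1 → {Statistics}; time slot 2 → {Biology}; time slot 3 → {Civics, Music}; time slot 4 → {Econ}; time slot 5 → {Logic, Latin}; time slot 6 → {Chemistry}. Each listed conflict is separated.

6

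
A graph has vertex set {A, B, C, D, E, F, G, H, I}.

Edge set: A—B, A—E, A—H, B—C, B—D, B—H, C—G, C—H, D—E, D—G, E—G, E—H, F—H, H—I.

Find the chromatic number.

D, E, G are pairwise adjacent, so at least 3 colors are needed.
3 colors suffice: color 1 → {G, H}; color 2 → {B, E, F, I}; color 3 → {A, C, D}. Each edge has distinct colors on its endpoints.

3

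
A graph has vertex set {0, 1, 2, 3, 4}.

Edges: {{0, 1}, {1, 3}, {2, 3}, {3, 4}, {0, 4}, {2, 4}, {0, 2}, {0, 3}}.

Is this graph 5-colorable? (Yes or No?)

The chromatic number is 4. 0, 2, 3, 4 are mutually adjacent (a clique of size 4), so at least 4 colors are needed.
A valid assignment using 4 colors: 0=a, 1=c, 2=d, 3=b, 4=c.
Since 5 ≥ 4, a proper 5-coloring certainly exists.

Yes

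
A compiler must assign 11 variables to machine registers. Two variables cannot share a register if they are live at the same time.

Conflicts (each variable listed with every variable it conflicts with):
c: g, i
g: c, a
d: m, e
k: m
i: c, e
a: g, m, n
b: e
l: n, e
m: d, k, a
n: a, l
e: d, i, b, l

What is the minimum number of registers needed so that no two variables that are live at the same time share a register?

The cycle g-c-i-e-l-n-a-g has odd length 7, so it cannot be 2-colored; at least 3 registers are needed.
3 registers suffice: register 1 → {g, m, n, e}; register 2 → {d, k, i, a, b, l}; register 3 → {c}. No two conflicting variables share a register.

3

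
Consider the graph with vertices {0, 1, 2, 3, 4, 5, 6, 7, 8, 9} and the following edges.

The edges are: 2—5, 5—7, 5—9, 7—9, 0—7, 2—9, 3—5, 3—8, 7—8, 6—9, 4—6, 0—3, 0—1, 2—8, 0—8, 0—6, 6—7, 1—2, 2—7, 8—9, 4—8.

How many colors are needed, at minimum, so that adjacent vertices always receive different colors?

4

2, 5, 7, 9 form a clique, so at least 4 colors are needed.
4 colors suffice: color a → {1, 5, 6, 8}; color b → {3, 4, 7}; color c → {0, 9}; color d → {2}. No two adjacent vertices share a color.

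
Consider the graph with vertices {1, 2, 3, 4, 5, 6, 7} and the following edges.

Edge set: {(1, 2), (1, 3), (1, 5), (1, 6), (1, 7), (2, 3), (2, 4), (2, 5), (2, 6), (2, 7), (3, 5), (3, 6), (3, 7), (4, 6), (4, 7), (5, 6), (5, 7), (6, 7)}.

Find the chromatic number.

1, 2, 3, 5, 6, 7 form a clique, so at least 6 colors are needed.
6 colors suffice: color red → {7}; color blue → {2}; color green → {6}; color yellow → {3, 4}; color purple → {1}; color orange → {5}. No two adjacent vertices share a color.

6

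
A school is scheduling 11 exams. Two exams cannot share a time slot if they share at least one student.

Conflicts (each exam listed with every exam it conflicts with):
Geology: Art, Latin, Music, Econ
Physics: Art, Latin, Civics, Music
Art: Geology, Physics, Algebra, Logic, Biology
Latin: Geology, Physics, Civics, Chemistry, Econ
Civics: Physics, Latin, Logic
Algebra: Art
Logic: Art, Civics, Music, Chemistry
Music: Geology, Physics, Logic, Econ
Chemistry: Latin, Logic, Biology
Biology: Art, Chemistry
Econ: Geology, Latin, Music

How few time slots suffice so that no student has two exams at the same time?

Physics, Latin, Civics pairwise conflict, so at least 3 time slots are needed.
Using 3 time slots: Geology=2, Physics=2, Art=1, Latin=1, Civics=3, Algebra=2, Logic=2, Music=1, Chemistry=3, Biology=2, Econ=3. Each listed conflict is separated.

3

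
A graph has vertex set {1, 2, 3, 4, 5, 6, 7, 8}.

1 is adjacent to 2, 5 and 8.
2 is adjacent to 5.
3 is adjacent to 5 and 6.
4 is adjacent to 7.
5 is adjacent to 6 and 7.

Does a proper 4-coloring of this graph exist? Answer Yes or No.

Yes

The chromatic number is 3. 3, 5, 6 form a triangle, so at least 3 colors are needed.
A valid assignment using 3 colors: 1=b, 2=c, 3=b, 4=a, 5=a, 6=c, 7=b, 8=a.
Since 4 ≥ 3, a proper 4-coloring certainly exists.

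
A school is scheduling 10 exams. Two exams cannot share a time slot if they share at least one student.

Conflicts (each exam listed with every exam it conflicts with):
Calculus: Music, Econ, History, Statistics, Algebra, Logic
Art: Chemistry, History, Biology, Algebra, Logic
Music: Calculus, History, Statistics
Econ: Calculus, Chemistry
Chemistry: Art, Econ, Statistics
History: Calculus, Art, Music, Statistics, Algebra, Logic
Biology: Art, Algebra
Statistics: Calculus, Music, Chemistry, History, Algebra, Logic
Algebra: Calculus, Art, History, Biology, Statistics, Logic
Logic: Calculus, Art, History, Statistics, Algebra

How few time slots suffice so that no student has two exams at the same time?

5

Calculus, History, Statistics, Algebra, Logic pairwise conflict, so at least 5 time slots are needed.
5 time slots suffice: time slot 1 → {Music, Chemistry, Algebra}; time slot 2 → {Econ, History, Biology}; time slot 3 → {Calculus, Art}; time slot 4 → {Statistics}; time slot 5 → {Logic}. Each listed conflict is separated.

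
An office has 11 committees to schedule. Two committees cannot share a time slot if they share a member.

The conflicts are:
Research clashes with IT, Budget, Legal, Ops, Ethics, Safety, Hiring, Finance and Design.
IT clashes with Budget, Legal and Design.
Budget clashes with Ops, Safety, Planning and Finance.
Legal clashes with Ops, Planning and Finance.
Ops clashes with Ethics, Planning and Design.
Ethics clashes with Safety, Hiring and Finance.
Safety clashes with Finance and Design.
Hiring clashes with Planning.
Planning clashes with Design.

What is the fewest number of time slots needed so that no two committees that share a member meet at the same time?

4

Research, Ethics, Safety, Finance are mutually in conflict, so at least 4 time slots are needed.
4 time slots suffice: Research=1, IT=2, Budget=3, Legal=3, Ops=2, Ethics=3, Safety=4, Hiring=2, Planning=1, Finance=2, Design=3. No two conflicting committees share a time slot.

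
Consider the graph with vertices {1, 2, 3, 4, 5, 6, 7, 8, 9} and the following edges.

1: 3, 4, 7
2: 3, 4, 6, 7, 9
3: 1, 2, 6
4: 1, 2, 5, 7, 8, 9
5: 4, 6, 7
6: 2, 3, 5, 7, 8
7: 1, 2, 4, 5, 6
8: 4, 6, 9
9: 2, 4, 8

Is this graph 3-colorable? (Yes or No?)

Yes

The chromatic number is 3. 1, 4, 7 are pairwise adjacent, so at least 3 colors are needed.
3 colors suffice: 1=b, 2=b, 3=c, 4=a, 5=b, 6=a, 7=c, 8=b, 9=c.
That is already a proper 3-coloring.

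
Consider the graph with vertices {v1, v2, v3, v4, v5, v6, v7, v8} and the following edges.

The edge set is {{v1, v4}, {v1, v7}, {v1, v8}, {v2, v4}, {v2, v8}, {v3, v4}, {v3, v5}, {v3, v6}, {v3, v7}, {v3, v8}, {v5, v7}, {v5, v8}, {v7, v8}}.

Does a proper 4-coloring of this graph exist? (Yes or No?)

Yes

The chromatic number is 4. v3, v5, v7, v8 are mutually adjacent (a clique of size 4), so at least 4 colors are needed.
4 colors suffice: color 1 → {v4, v6, v8}; color 2 → {v1, v2, v3}; color 3 → {v7}; color 4 → {v5}.
That is already a proper 4-coloring.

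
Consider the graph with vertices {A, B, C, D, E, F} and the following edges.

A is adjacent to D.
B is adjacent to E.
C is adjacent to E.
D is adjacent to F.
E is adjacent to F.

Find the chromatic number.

A and D are adjacent, so at least 2 colors are needed.
One proper 2-coloring: A=2, B=2, C=2, D=1, E=1, F=2. Every edge joins two different colors.

2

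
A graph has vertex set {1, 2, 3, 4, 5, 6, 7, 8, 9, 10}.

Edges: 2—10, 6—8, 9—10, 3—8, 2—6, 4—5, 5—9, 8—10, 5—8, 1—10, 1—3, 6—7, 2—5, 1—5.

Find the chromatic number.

2

3 and 8 are adjacent, so at least 2 colors are needed.
2 colors suffice: color a → {3, 5, 6, 10}; color b → {1, 2, 4, 7, 8, 9}. No two adjacent vertices share a color.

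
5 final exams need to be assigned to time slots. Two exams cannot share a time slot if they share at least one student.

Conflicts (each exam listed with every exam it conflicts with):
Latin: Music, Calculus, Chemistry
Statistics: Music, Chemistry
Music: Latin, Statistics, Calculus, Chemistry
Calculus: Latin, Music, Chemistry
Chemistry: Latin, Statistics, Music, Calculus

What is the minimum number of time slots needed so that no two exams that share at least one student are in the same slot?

Latin, Music, Calculus, Chemistry are mutually in conflict, so at least 4 time slots are needed.
A valid assignment using 4 time slots: Latin=4, Statistics=3, Music=1, Calculus=3, Chemistry=2. Every pair that conflicts lands in different time slots.

4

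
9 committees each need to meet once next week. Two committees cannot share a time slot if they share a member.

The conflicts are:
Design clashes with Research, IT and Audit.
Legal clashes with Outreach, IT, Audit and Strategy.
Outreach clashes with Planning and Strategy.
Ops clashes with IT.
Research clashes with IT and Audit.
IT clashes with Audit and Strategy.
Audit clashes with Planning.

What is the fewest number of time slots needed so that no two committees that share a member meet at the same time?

4

Design, Research, IT, Audit are mutually in conflict, so at least 4 time slots are needed.
4 time slots suffice: Design=3, Legal=3, Outreach=1, Ops=2, Research=4, IT=1, Audit=2, Planning=3, Strategy=2. Each listed conflict is separated.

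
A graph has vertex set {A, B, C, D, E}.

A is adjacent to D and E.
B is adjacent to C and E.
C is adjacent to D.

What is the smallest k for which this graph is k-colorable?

The cycle C-D-A-E-B-C has odd length 5, so it cannot be 2-colored; at least 3 colors are needed.
3 colors suffice: color 1 → {A, C}; color 2 → {D, E}; color 3 → {B}. Every edge joins two different colors.

3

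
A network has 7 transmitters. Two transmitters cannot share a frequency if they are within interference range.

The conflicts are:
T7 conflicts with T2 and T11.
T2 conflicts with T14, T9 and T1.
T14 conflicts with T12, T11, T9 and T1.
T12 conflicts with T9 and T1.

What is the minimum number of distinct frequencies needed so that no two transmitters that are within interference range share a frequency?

3

T14, T12, T9 pairwise conflict, so at least 3 frequencies are needed.
3 frequencies suffice: frequency 1 → {T7, T14}; frequency 2 → {T2, T12, T11}; frequency 3 → {T9, T1}. Every pair that conflicts lands in different frequencies.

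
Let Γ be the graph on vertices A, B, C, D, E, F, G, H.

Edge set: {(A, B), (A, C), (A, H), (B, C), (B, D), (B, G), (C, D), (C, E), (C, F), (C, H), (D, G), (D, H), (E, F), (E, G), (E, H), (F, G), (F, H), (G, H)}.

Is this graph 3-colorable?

C, E, F, H are mutually adjacent (a clique of size 4), so at least 4 colors are needed.
So 3 colors are not enough.

No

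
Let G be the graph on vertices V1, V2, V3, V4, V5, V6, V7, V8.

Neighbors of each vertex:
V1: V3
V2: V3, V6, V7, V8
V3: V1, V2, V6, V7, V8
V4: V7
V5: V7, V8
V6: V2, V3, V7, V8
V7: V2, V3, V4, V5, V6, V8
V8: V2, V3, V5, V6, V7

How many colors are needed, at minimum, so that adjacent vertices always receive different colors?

V2, V3, V6, V7, V8 form a clique, so at least 5 colors are needed.
5 colors suffice: color red → {V1, V7}; color blue → {V3, V4, V5}; color green → {V8}; color yellow → {V6}; color purple → {V2}. Every edge joins two different colors.

5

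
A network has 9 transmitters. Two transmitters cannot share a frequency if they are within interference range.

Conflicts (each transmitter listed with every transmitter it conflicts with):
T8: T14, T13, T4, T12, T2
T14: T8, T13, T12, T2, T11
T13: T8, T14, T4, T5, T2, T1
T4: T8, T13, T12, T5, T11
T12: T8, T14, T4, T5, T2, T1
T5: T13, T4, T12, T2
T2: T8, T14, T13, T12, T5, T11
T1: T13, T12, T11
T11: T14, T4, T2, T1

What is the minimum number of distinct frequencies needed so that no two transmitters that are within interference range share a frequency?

T8, T14, T13, T2 pairwise conflict, so at least 4 frequencies are needed.
4 frequencies suffice: T8=4, T14=3, T13=2, T4=1, T12=2, T5=3, T2=1, T1=1, T11=2. Each listed conflict is separated.

4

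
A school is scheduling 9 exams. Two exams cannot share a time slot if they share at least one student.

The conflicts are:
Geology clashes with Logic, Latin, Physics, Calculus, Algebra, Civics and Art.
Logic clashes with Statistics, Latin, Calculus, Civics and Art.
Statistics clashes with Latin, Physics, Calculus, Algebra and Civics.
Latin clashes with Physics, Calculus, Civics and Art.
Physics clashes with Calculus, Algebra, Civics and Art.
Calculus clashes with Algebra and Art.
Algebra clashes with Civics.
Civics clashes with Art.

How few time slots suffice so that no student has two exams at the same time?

5

Geology, Latin, Physics, Civics, Art pairwise conflict, so at least 5 time slots are needed.
5 time slots suffice: time slot 1 → {Calculus, Civics}; time slot 2 → {Logic, Physics}; time slot 3 → {Latin, Algebra}; time slot 4 → {Geology, Statistics}; time slot 5 → {Art}. Each listed conflict is separated.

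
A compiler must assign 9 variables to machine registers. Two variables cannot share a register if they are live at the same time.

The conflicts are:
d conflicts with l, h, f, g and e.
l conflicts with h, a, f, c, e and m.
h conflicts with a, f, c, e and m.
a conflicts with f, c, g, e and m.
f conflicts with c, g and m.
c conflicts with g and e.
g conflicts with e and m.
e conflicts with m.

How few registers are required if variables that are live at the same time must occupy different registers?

5

l, h, a, f, m are mutually in conflict, so at least 5 registers are needed.
A valid assignment using 5 registers: d=1, l=4, h=2, a=1, f=3, c=5, g=2, e=3, m=5. Every pair that conflicts lands in different registers.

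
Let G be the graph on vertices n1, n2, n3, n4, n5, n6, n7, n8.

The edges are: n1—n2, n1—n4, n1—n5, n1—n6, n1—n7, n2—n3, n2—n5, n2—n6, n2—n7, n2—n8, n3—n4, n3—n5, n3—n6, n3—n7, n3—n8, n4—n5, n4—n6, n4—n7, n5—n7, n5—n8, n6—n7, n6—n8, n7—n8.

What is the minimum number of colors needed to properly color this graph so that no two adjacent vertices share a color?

5

n2, n3, n5, n7, n8 are mutually adjacent (a clique of size 5), so at least 5 colors are needed.
5 colors suffice: color 1 → {n7}; color 2 → {n5, n6}; color 3 → {n2, n4}; color 4 → {n1, n3}; color 5 → {n8}. Every edge joins two different colors.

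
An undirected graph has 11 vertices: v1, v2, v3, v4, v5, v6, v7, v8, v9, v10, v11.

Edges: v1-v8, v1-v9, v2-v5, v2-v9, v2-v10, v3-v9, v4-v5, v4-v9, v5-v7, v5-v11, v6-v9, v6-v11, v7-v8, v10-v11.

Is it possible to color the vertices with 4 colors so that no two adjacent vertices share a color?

Yes

The chromatic number is 3. The cycle v2-v9-v6-v11-v5-v2 has odd length 5, so it cannot be 2-colored; at least 3 colors are needed.
3 colors suffice: color 1 → {v5, v8, v9, v10}; color 2 → {v1, v2, v3, v4, v7, v11}; color 3 → {v6}.
Since 4 ≥ 3, a proper 4-coloring certainly exists.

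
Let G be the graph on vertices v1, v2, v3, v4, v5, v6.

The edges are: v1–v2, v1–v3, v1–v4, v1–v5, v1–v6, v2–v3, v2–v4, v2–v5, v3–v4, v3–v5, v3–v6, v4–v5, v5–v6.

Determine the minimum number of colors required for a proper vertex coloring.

5

v1, v2, v3, v4, v5 are pairwise adjacent (a clique of size 5), so at least 5 colors are needed.
5 colors suffice: color 1 → {v5}; color 2 → {v3}; color 3 → {v1}; color 4 → {v2, v6}; color 5 → {v4}. Every edge joins two different colors.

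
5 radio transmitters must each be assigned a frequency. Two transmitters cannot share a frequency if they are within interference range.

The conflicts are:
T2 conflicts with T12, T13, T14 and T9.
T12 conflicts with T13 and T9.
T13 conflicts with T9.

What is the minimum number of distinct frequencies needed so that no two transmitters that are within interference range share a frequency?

T2, T12, T13, T9 pairwise conflict, so at least 4 frequencies are needed.
4 frequencies suffice: frequency 1 → {T2}; frequency 2 → {T12, T14}; frequency 3 → {T9}; frequency 4 → {T13}. No two conflicting transmitters share a frequency.

4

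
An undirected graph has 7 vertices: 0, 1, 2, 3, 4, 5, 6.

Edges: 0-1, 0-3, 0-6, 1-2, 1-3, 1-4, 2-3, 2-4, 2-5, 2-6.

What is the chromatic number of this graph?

3

1, 2, 4 form a triangle, so at least 3 colors are needed.
3 colors suffice: color a → {0, 2}; color b → {1, 5, 6}; color c → {3, 4}. No two adjacent vertices share a color.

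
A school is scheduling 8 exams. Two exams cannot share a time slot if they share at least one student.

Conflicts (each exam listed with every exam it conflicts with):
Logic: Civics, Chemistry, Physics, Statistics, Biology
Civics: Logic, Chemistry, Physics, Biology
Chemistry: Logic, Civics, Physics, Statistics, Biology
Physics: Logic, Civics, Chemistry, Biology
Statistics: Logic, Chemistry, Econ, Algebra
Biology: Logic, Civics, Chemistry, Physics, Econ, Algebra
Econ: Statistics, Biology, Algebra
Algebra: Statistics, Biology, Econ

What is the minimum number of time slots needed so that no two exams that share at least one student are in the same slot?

5

Logic, Civics, Chemistry, Physics, Biology pairwise conflict, so at least 5 time slots are needed.
5 time slots suffice: time slot 1 → {Statistics, Biology}; time slot 2 → {Logic, Algebra}; time slot 3 → {Chemistry, Econ}; time slot 4 → {Physics}; time slot 5 → {Civics}. Every pair that conflicts lands in different time slots.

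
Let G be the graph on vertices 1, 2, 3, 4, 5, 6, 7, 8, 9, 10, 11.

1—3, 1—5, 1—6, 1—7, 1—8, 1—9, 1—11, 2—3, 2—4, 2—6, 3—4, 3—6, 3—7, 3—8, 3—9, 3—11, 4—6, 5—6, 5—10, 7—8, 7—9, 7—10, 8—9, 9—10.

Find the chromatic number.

1, 3, 7, 8, 9 form a clique, so at least 5 colors are needed.
5 colors suffice: color red → {3, 5}; color blue → {1, 4, 10}; color green → {6, 7, 11}; color yellow → {2, 9}; color purple → {8}. Every edge joins two different colors.

5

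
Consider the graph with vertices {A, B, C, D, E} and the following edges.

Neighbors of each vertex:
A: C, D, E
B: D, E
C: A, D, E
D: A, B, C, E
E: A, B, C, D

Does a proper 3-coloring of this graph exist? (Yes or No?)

No

A, C, D, E form a clique, so at least 4 colors are needed.
So 3 colors are not enough.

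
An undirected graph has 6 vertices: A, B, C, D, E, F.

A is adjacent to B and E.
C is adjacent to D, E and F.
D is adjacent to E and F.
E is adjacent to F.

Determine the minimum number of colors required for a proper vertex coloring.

C, D, E, F are mutually adjacent (a clique of size 4), so at least 4 colors are needed.
4 colors suffice: color 1 → {B, E}; color 2 → {A, D}; color 3 → {C}; color 4 → {F}. Each edge has distinct colors on its endpoints.

4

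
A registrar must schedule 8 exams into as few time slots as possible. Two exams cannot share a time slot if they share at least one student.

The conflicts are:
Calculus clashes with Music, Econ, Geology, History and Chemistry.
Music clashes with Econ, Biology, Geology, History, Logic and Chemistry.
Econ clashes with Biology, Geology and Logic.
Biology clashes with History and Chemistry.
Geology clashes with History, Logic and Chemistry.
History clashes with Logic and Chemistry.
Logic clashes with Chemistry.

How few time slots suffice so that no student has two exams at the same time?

5

Calculus, Music, Geology, History, Chemistry are mutually in conflict, so at least 5 time slots are needed.
A valid assignment using 5 time slots: Calculus=5, Music=1, Econ=2, Biology=4, Geology=4, History=2, Logic=5, Chemistry=3. Each listed conflict is separated.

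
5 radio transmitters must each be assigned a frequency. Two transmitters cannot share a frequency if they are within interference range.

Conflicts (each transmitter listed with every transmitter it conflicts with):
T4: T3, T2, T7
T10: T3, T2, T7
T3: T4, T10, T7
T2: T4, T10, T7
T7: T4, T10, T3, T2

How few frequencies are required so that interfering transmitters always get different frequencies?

T10, T3, T7 are mutually in conflict, so at least 3 frequencies are needed.
3 frequencies suffice: frequency 1 → {T7}; frequency 2 → {T3, T2}; frequency 3 → {T4, T10}. No two conflicting transmitters share a frequency.

3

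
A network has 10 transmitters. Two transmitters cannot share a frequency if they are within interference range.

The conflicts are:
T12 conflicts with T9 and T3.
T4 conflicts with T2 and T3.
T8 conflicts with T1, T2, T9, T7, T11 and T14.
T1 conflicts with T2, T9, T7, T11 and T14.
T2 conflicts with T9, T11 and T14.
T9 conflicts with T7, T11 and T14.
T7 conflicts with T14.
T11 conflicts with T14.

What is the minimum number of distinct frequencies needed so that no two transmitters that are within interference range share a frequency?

6

T8, T1, T2, T9, T11, T14 pairwise conflict, so at least 6 frequencies are needed.
6 frequencies suffice: frequency 1 → {T4, T9}; frequency 2 → {T12, T2, T7}; frequency 3 → {T3, T14}; frequency 4 → {T8}; frequency 5 → {T1}; frequency 6 → {T11}. No two conflicting transmitters share a frequency.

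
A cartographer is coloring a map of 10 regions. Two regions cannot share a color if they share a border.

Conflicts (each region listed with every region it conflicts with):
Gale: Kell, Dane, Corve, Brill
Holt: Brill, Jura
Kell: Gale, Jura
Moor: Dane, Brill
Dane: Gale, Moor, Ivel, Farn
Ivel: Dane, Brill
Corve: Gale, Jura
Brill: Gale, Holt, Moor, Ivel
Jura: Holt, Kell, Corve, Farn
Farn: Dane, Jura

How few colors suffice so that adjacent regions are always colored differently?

3

The cycle Gale-Brill-Holt-Jura-Kell-Gale has odd length 5, so it cannot be 2-colored; at least 3 colors are needed.
3 colors suffice: color 1 → {Dane, Brill, Jura}; color 2 → {Gale, Holt, Moor, Ivel, Farn}; color 3 → {Kell, Corve}. Every pair that conflicts lands in different colors.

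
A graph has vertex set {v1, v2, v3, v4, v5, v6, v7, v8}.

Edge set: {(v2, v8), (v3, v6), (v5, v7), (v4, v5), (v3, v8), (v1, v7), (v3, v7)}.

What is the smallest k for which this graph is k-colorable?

2

v4 and v5 are adjacent, so at least 2 colors are needed.
2 colors suffice: v1=B, v2=B, v3=B, v4=R, v5=B, v6=R, v7=R, v8=R. Every edge joins two different colors.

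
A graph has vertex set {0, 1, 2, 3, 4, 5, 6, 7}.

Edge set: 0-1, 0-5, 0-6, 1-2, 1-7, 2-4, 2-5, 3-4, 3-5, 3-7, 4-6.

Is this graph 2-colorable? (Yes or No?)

No

The cycle 4-6-0-5-2-4 has odd length 5, so it cannot be 2-colored; at least 3 colors are needed.
So 2 colors are not enough.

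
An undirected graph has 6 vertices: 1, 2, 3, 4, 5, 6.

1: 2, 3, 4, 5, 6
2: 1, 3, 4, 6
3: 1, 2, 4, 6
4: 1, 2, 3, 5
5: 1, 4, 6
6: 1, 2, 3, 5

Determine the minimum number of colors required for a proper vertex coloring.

4

1, 2, 3, 4 form a clique, so at least 4 colors are needed.
4 colors suffice: color a → {1}; color b → {2, 5}; color c → {4, 6}; color d → {3}. Each edge has distinct colors on its endpoints.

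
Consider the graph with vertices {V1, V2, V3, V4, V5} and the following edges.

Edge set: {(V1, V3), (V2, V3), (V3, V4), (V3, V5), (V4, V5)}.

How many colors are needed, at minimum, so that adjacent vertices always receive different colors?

3

V3, V4, V5 are pairwise adjacent, so at least 3 colors are needed.
3 colors suffice: color 1 → {V3}; color 2 → {V1, V2, V4}; color 3 → {V5}. Every edge joins two different colors.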